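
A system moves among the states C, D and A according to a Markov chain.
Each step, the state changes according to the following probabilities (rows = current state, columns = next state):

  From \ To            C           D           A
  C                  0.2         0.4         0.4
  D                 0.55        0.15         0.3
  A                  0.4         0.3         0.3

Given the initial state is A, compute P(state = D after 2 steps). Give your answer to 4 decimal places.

0.2950

Sum over the intermediate state after 1 step:
P = P(A→C)·P(C→D) + P(A→D)·P(D→D) + P(A→A)·P(A→D)
  = 0.4×0.4 + 0.3×0.15 + 0.3×0.3
  = 0.1600 + 0.0450 + 0.0900 = 0.2950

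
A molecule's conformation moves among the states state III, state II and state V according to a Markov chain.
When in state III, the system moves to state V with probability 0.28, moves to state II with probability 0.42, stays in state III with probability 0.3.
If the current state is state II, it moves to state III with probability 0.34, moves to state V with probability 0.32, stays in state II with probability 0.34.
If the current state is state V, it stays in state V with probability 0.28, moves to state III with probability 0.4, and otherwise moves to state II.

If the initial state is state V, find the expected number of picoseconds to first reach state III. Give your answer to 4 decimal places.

Let t(s) be the expected number of picoseconds to first reach state III from state s, with t(state III) = 0. Conditioning on the first picosecond:
t(state II) = 1 + 0.34·t(state II) + 0.32·t(state V)
t(state V) = 1 + 0.32·t(state II) + 0.28·t(state V)
Solving: t(state II) = 2.7897, t(state V) = 2.6288.
Expected picoseconds from state V to state III: 2.6288.

2.6288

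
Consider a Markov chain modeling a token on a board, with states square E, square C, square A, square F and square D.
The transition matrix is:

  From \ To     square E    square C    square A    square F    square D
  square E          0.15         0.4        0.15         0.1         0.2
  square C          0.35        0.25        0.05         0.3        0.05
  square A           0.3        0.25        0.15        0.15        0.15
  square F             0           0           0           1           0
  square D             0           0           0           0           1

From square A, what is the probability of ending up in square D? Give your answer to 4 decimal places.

0.4278

Let h(s) be the probability of absorption at square D starting from transient state s. Then h(square D) = 1 and h(square F) = 0. By first-step analysis:
h(square E) = 0.15·h(square E) + 0.4·h(square C) + 0.15·h(square A) + 0.1·0 + 0.2·1
h(square C) = 0.35·h(square E) + 0.25·h(square C) + 0.05·h(square A) + 0.3·0 + 0.05·1
h(square A) = 0.3·h(square E) + 0.25·h(square C) + 0.15·h(square A) + 0.15·0 + 0.15·1
Solving: h(square E) = 0.4557, h(square C) = 0.3078, h(square A) = 0.4278.
Starting from square A, the probability is 0.4278.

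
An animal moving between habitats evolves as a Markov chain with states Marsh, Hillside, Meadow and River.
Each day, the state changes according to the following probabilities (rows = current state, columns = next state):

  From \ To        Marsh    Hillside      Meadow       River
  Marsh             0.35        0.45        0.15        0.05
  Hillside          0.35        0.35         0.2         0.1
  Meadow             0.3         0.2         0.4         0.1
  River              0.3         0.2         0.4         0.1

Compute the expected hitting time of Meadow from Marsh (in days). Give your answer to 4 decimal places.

Let t(s) be the expected number of days to first reach Meadow from state s, with t(Meadow) = 0. Conditioning on the first day:
t(Marsh) = 1 + 0.35·t(Marsh) + 0.45·t(Hillside) + 0.05·t(River)
t(Hillside) = 1 + 0.35·t(Marsh) + 0.35·t(Hillside) + 0.1·t(River)
t(River) = 1 + 0.3·t(Marsh) + 0.2·t(Hillside) + 0.1·t(River)
Solving: t(Marsh) = 5.3208, t(Hillside) = 5.0189, t(River) = 4.0000.
Expected days from Marsh to Meadow: 5.3208.

5.3208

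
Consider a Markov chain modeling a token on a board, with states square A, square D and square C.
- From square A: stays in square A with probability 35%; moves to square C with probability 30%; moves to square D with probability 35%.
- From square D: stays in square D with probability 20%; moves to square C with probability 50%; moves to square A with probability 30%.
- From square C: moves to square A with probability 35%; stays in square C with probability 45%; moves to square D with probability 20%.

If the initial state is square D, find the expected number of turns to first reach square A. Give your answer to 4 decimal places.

Let t(s) be the expected number of turns to first reach square A from state s, with t(square A) = 0. Conditioning on the first turn:
t(square D) = 1 + 0.2·t(square D) + 0.5·t(square C)
t(square C) = 1 + 0.2·t(square D) + 0.45·t(square C)
Solving: t(square D) = 3.0882, t(square C) = 2.9412.
Expected turns from square D to square A: 3.0882.

3.0882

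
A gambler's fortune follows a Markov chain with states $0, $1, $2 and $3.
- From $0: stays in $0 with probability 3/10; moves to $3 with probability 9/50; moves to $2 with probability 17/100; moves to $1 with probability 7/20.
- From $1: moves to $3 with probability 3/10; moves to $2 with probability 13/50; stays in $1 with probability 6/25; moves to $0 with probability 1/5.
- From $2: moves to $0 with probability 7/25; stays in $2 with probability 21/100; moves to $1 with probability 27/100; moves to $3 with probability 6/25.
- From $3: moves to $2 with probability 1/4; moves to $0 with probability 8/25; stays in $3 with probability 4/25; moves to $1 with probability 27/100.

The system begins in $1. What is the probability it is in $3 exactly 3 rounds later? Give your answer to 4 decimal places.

Propagate the distribution vector 3 rounds from $1.
After 0 rounds: (0.0000, 1.0000, 0.0000, 0.0000)
After 1 round: (0.2000, 0.2400, 0.2600, 0.3000)
After 2 rounds: (0.2768, 0.2788, 0.2260, 0.2184)
After 3 rounds: (0.2720, 0.2838, 0.2216, 0.2226)
P(in $3 after 3 rounds) = 0.2226

0.2226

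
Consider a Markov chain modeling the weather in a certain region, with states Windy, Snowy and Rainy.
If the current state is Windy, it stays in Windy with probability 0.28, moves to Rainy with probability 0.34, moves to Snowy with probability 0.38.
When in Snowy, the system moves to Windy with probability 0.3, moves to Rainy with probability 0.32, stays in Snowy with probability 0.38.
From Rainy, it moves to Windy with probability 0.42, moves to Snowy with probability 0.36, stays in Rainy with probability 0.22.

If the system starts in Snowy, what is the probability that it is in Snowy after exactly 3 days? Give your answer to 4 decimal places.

0.3741

Propagate the distribution vector 3 days from Snowy.
After 0 days: (0.0000, 1.0000, 0.0000)
After 1 day: (0.3000, 0.3800, 0.3200)
After 2 days: (0.3324, 0.3736, 0.2940)
After 3 days: (0.3286, 0.3741, 0.2972)
P(in Snowy after 3 days) = 0.3741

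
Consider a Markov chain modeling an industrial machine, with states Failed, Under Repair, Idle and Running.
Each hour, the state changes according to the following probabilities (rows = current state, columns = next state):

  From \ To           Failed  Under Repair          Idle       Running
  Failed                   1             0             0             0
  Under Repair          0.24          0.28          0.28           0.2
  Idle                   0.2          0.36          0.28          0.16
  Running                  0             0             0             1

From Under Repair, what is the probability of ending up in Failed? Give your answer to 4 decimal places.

0.5479

Let h(s) be the probability of absorption at Failed starting from transient state s. Then h(Failed) = 1 and h(Running) = 0. By first-step analysis:
h(Under Repair) = 0.24·1 + 0.28·h(Under Repair) + 0.28·h(Idle) + 0.2·0
h(Idle) = 0.2·1 + 0.36·h(Under Repair) + 0.28·h(Idle) + 0.16·0
Solving: h(Under Repair) = 0.5479, h(Idle) = 0.5517.
Starting from Under Repair, the probability is 0.5479.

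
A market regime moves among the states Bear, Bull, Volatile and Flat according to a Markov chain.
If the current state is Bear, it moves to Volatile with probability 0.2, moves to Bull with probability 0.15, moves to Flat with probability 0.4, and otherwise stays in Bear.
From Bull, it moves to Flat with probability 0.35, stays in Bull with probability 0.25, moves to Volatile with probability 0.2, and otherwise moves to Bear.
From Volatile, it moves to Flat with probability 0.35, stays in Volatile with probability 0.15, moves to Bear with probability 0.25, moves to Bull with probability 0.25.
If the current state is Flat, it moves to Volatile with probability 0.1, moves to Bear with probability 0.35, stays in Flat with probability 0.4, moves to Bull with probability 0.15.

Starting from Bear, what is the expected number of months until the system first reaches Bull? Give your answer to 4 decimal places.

6.0492

Let t(s) be the expected number of months to first reach Bull from state s, with t(Bull) = 0. Conditioning on the first month:
t(Bear) = 1 + 0.25·t(Bear) + 0.2·t(Volatile) + 0.4·t(Flat)
t(Volatile) = 1 + 0.25·t(Bear) + 0.15·t(Volatile) + 0.35·t(Flat)
t(Flat) = 1 + 0.35·t(Bear) + 0.1·t(Volatile) + 0.4·t(Flat)
Solving: t(Bear) = 6.0492, t(Volatile) = 5.4703, t(Flat) = 6.1071.
Expected months from Bear to Bull: 6.0492.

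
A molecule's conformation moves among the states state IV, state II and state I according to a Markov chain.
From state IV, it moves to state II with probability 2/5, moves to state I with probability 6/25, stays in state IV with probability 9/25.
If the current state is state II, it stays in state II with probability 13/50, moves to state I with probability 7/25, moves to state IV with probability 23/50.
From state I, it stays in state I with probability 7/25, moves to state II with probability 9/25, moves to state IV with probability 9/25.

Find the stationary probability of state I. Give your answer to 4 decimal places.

Let the stationary distribution be π with π = πP and π_1 + π_2 + π_3 = 1.
π_1 = 0.36·π_1 + 0.46·π_2 + 0.36·π_3
π_2 = 0.4·π_1 + 0.26·π_2 + 0.36·π_3
Solving with the normalization constraint gives π = (0.3942, 0.3416, 0.2642).
So the stationary probability of state I is 0.2642.

0.2642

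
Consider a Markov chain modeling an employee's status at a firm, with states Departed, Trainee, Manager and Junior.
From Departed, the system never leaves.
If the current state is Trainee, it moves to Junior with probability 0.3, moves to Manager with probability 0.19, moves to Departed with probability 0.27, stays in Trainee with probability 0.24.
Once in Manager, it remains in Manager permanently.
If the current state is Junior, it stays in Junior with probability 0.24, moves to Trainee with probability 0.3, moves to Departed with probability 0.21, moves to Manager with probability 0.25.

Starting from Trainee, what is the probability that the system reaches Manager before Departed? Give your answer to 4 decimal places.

Let h(s) be the probability of absorption at Manager starting from transient state s. Then h(Manager) = 1 and h(Departed) = 0. By first-step analysis:
h(Trainee) = 0.27·0 + 0.24·h(Trainee) + 0.19·1 + 0.3·h(Junior)
h(Junior) = 0.21·0 + 0.3·h(Trainee) + 0.25·1 + 0.24·h(Junior)
Solving: h(Trainee) = 0.4500, h(Junior) = 0.5066.
Starting from Trainee, the probability is 0.4500.

0.4500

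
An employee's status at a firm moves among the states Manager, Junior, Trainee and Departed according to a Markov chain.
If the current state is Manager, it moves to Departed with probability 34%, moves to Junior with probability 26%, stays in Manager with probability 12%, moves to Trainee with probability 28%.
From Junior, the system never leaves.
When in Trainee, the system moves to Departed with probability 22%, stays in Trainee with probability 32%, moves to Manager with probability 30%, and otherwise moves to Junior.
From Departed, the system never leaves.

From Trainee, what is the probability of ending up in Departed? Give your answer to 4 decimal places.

Let h(s) be the probability of absorption at Departed starting from transient state s. Then h(Departed) = 1 and h(Junior) = 0. By first-step analysis:
h(Manager) = 0.12·h(Manager) + 0.26·0 + 0.28·h(Trainee) + 0.34·1
h(Trainee) = 0.3·h(Manager) + 0.16·0 + 0.32·h(Trainee) + 0.22·1
Solving: h(Manager) = 0.5692, h(Trainee) = 0.5747.
Starting from Trainee, the probability is 0.5747.

0.5747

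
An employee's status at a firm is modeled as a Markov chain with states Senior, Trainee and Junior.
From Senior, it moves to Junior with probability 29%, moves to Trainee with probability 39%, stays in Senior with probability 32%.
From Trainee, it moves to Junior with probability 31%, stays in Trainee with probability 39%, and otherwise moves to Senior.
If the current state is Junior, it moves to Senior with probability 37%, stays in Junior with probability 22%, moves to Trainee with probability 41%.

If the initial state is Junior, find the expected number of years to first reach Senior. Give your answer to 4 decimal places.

Let t(s) be the expected number of years to first reach Senior from state s, with t(Senior) = 0. Conditioning on the first year:
t(Trainee) = 1 + 0.39·t(Trainee) + 0.31·t(Junior)
t(Junior) = 1 + 0.41·t(Trainee) + 0.22·t(Junior)
Solving: t(Trainee) = 3.1259, t(Junior) = 2.9252.
Expected years from Junior to Senior: 2.9252.

2.9252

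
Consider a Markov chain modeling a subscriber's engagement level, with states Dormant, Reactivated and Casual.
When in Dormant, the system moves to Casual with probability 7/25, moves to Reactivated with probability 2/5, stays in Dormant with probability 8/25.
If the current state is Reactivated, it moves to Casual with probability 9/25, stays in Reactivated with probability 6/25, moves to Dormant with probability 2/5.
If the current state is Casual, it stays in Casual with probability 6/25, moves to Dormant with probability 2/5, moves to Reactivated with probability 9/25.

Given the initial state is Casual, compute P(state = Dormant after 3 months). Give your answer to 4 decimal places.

0.3706

Propagate the distribution vector 3 months from Casual.
After 0 months: (0.0000, 0.0000, 1.0000)
After 1 month: (0.4000, 0.3600, 0.2400)
After 2 months: (0.3680, 0.3328, 0.2992)
After 3 months: (0.3706, 0.3348, 0.2947)
P(in Dormant after 3 months) = 0.3706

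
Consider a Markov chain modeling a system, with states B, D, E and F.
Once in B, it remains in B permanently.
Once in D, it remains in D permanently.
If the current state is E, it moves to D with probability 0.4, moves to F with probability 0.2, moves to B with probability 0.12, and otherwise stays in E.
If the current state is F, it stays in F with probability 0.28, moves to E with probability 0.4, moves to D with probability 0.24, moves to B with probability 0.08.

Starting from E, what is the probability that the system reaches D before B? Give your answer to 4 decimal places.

Let h(s) be the probability of absorption at D starting from transient state s. Then h(D) = 1 and h(B) = 0. By first-step analysis:
h(E) = 0.12·0 + 0.4·1 + 0.28·h(E) + 0.2·h(F)
h(F) = 0.08·0 + 0.24·1 + 0.4·h(E) + 0.28·h(F)
Solving: h(E) = 0.7664, h(F) = 0.7591.
Starting from E, the probability is 0.7664.

0.7664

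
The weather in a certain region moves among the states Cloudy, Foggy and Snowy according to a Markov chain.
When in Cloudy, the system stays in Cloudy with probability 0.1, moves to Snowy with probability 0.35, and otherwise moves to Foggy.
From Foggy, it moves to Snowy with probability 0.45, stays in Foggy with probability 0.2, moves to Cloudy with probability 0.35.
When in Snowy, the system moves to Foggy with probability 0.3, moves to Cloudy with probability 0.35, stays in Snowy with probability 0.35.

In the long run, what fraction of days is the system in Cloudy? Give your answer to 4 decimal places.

Let the stationary distribution be π with π = πP and π_1 + π_2 + π_3 = 1.
π_1 = 0.1·π_1 + 0.35·π_2 + 0.35·π_3
π_2 = 0.55·π_1 + 0.2·π_2 + 0.3·π_3
Solving with the normalization constraint gives π = (0.2800, 0.3364, 0.3836).
So the stationary probability of Cloudy is 0.2800.

0.2800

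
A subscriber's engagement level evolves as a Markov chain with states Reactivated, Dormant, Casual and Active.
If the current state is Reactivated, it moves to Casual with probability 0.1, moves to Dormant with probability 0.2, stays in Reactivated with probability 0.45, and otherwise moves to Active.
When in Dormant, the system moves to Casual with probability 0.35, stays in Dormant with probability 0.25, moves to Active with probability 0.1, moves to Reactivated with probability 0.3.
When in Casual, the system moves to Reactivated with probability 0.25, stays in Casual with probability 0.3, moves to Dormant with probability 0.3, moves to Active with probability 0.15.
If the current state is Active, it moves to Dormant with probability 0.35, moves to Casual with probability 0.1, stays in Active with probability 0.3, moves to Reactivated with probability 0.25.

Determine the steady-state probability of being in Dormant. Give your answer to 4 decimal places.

0.2639

Let the stationary distribution be π with π = πP and π_1 + π_2 + π_3 + π_4 = 1.
π_1 = 0.45·π_1 + 0.3·π_2 + 0.25·π_3 + 0.25·π_4
π_2 = 0.2·π_1 + 0.25·π_2 + 0.3·π_3 + 0.35·π_4
π_3 = 0.1·π_1 + 0.35·π_2 + 0.3·π_3 + 0.1·π_4
Solving with the normalization constraint gives π = (0.3290, 0.2639, 0.2075, 0.1997).
So the stationary probability of Dormant is 0.2639.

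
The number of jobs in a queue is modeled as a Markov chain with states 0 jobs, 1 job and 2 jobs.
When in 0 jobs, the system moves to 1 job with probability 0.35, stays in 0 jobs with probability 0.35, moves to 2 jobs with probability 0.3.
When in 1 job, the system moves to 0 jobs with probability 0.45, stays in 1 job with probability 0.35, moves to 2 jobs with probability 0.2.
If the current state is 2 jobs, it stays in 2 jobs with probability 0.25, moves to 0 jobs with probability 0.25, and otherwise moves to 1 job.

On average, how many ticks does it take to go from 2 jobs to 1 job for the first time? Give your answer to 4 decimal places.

2.1818

Let t(s) be the expected number of ticks to first reach 1 job from state s, with t(1 job) = 0. Conditioning on the first tick:
t(0 jobs) = 1 + 0.35·t(0 jobs) + 0.3·t(2 jobs)
t(2 jobs) = 1 + 0.25·t(0 jobs) + 0.25·t(2 jobs)
Solving: t(0 jobs) = 2.5455, t(2 jobs) = 2.1818.
Expected ticks from 2 jobs to 1 job: 2.1818.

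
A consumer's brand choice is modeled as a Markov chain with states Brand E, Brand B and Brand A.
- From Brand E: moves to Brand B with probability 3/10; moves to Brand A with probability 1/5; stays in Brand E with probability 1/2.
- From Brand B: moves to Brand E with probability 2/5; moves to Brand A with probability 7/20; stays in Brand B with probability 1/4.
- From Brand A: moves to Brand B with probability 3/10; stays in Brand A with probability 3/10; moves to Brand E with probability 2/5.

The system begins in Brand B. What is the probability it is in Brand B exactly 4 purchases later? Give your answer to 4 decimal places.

0.2857

Propagate the distribution vector 4 purchases from Brand B.
After 0 purchases: (0.0000, 1.0000, 0.0000)
After 1 purchase: (0.4000, 0.2500, 0.3500)
After 2 purchases: (0.4400, 0.2875, 0.2725)
After 3 purchases: (0.4440, 0.2856, 0.2704)
After 4 purchases: (0.4444, 0.2857, 0.2699)
P(in Brand B after 4 purchases) = 0.2857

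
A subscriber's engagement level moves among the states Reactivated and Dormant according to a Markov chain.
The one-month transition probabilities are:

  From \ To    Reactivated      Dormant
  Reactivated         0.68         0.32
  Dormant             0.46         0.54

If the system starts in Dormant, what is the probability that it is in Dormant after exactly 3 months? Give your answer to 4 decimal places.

0.4165

Propagate the distribution vector 3 months from Dormant.
After 0 months: (0.0000, 1.0000)
After 1 month: (0.4600, 0.5400)
After 2 months: (0.5612, 0.4388)
After 3 months: (0.5835, 0.4165)
P(in Dormant after 3 months) = 0.4165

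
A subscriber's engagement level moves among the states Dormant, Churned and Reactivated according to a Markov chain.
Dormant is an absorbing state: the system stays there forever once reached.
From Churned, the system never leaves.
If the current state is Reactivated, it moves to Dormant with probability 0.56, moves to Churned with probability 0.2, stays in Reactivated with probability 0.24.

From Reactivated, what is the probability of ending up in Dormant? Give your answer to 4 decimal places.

0.7368

Let h(s) be the probability of absorption at Dormant starting from transient state s. Then h(Dormant) = 1 and h(Churned) = 0. By first-step analysis:
h(Reactivated) = 0.56·1 + 0.2·0 + 0.24·h(Reactivated)
Solving: h(Reactivated) = 0.7368.
Starting from Reactivated, the probability is 0.7368.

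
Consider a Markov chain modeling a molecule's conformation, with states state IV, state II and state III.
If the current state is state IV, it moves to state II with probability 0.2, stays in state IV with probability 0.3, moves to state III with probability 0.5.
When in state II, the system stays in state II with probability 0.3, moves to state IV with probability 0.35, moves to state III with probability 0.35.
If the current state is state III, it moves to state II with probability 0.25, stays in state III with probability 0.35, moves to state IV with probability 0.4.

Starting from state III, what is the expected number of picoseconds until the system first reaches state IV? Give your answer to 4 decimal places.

Let t(s) be the expected number of picoseconds to first reach state IV from state s, with t(state IV) = 0. Conditioning on the first picosecond:
t(state II) = 1 + 0.3·t(state II) + 0.35·t(state III)
t(state III) = 1 + 0.25·t(state II) + 0.35·t(state III)
Solving: t(state II) = 2.7211, t(state III) = 2.5850.
Expected picoseconds from state III to state IV: 2.5850.

2.5850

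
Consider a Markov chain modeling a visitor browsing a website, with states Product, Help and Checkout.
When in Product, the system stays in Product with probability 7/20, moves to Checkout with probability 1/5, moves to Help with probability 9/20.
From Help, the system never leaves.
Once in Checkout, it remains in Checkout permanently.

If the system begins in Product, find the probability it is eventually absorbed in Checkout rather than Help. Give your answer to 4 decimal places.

Let h(s) be the probability of absorption at Checkout starting from transient state s. Then h(Checkout) = 1 and h(Help) = 0. By first-step analysis:
h(Product) = 0.35·h(Product) + 0.45·0 + 0.2·1
Solving: h(Product) = 0.3077.
Starting from Product, the probability is 0.3077.

0.3077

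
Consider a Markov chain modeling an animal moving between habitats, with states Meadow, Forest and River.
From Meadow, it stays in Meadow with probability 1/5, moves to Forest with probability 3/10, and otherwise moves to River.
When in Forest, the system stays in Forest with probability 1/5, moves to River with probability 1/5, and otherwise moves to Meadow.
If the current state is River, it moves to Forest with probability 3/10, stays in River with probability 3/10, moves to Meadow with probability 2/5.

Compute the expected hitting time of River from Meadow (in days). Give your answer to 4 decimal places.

2.3913

Let t(s) be the expected number of days to first reach River from state s, with t(River) = 0. Conditioning on the first day:
t(Meadow) = 1 + 0.2·t(Meadow) + 0.3·t(Forest)
t(Forest) = 1 + 0.6·t(Meadow) + 0.2·t(Forest)
Solving: t(Meadow) = 2.3913, t(Forest) = 3.0435.
Expected days from Meadow to River: 2.3913.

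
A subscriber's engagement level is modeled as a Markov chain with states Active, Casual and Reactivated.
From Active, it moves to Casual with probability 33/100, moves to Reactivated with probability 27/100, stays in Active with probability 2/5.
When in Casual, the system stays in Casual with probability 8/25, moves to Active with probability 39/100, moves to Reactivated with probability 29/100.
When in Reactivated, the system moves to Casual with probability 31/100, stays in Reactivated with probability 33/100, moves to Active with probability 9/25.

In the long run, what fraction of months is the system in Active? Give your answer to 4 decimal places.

0.3850

Let the stationary distribution be π with π = πP and π_1 + π_2 + π_3 = 1.
π_1 = 0.4·π_1 + 0.39·π_2 + 0.36·π_3
π_2 = 0.33·π_1 + 0.32·π_2 + 0.31·π_3
Solving with the normalization constraint gives π = (0.3850, 0.3209, 0.2941).
So the stationary probability of Active is 0.3850.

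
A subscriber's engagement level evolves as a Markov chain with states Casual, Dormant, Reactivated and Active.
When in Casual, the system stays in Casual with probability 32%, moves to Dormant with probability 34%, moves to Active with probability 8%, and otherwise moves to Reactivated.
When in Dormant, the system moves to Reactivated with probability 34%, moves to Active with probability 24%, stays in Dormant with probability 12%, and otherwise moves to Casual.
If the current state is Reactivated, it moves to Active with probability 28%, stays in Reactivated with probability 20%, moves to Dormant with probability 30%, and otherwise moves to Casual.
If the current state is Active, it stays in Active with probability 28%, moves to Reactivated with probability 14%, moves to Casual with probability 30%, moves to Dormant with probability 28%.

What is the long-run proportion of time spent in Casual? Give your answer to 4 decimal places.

0.2865

Let the stationary distribution be π with π = πP and π_1 + π_2 + π_3 + π_4 = 1.
π_1 = 0.32·π_1 + 0.3·π_2 + 0.22·π_3 + 0.3·π_4
π_2 = 0.34·π_1 + 0.12·π_2 + 0.3·π_3 + 0.28·π_4
π_3 = 0.26·π_1 + 0.34·π_2 + 0.2·π_3 + 0.14·π_4
Solving with the normalization constraint gives π = (0.2865, 0.2603, 0.2409, 0.2123).
So the stationary probability of Casual is 0.2865.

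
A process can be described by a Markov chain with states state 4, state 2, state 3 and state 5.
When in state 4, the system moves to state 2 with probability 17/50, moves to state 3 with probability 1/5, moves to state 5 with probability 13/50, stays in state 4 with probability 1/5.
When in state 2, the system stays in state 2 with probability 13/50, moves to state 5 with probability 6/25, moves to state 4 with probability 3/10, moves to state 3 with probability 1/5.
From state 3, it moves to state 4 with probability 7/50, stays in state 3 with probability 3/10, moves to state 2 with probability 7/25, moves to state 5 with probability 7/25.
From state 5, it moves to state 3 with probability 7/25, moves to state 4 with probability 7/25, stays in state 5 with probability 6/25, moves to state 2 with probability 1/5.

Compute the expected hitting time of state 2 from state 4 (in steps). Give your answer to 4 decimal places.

3.4611

Let t(s) be the expected number of steps to first reach state 2 from state s, with t(state 2) = 0. Conditioning on the first step:
t(state 4) = 1 + 0.2·t(state 4) + 0.2·t(state 3) + 0.26·t(state 5)
t(state 3) = 1 + 0.14·t(state 4) + 0.3·t(state 3) + 0.28·t(state 5)
t(state 5) = 1 + 0.28·t(state 4) + 0.28·t(state 3) + 0.24·t(state 5)
Solving: t(state 4) = 3.4611, t(state 3) = 3.7029, t(state 5) = 3.9552.
Expected steps from state 4 to state 2: 3.4611.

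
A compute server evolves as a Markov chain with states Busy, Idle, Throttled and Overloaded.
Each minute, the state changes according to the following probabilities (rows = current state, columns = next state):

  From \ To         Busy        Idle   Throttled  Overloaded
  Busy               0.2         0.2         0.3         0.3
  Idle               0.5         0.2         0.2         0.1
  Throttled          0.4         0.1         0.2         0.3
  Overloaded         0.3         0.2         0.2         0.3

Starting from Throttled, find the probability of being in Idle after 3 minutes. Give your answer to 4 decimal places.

0.1760

Propagate the distribution vector 3 minutes from Throttled.
After 0 minutes: (0.0000, 0.0000, 1.0000, 0.0000)
After 1 minute: (0.4000, 0.1000, 0.2000, 0.3000)
After 2 minutes: (0.3000, 0.1800, 0.2400, 0.2800)
After 3 minutes: (0.3300, 0.1760, 0.2300, 0.2640)
P(in Idle after 3 minutes) = 0.1760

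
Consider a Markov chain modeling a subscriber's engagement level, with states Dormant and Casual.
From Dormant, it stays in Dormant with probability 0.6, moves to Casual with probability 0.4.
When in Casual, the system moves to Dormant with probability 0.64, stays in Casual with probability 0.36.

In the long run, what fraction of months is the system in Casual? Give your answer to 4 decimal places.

Let the stationary distribution be π with π = πP and π_1 + π_2 = 1.
π_1 = 0.6·π_1 + 0.64·π_2
Solving with the normalization constraint gives π = (0.6154, 0.3846).
So the stationary probability of Casual is 0.3846.

0.3846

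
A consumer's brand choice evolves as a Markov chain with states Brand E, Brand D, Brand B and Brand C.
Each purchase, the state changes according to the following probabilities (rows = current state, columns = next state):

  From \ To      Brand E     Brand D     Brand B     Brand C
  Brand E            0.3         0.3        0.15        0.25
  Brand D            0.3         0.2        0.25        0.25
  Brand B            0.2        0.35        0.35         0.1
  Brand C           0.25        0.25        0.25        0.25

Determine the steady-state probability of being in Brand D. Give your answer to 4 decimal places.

Let the stationary distribution be π with π = πP and π_1 + π_2 + π_3 + π_4 = 1.
π_1 = 0.3·π_1 + 0.3·π_2 + 0.2·π_3 + 0.25·π_4
π_2 = 0.3·π_1 + 0.2·π_2 + 0.35·π_3 + 0.25·π_4
π_3 = 0.15·π_1 + 0.25·π_2 + 0.35·π_3 + 0.25·π_4
Solving with the normalization constraint gives π = (0.2645, 0.2743, 0.2484, 0.2127).
So the stationary probability of Brand D is 0.2743.

0.2743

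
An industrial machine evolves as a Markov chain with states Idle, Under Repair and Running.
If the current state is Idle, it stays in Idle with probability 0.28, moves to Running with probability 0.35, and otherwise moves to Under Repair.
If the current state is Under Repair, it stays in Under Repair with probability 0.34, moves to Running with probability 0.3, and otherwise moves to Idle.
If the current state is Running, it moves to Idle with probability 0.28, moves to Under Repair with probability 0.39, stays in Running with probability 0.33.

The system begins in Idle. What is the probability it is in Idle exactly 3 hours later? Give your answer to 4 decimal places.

Propagate the distribution vector 3 hours from Idle.
After 0 hours: (1.0000, 0.0000, 0.0000)
After 1 hour: (0.2800, 0.3700, 0.3500)
After 2 hours: (0.3096, 0.3659, 0.3245)
After 3 hours: (0.3093, 0.3655, 0.3252)
P(in Idle after 3 hours) = 0.3093

0.3093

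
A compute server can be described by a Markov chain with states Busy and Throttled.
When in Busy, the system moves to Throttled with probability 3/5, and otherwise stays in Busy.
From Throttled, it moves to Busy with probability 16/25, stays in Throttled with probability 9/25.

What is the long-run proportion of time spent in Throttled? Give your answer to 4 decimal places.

0.4839

Let the stationary distribution be π with π = πP and π_1 + π_2 = 1.
π_1 = 0.4·π_1 + 0.64·π_2
Solving with the normalization constraint gives π = (0.5161, 0.4839).
So the stationary probability of Throttled is 0.4839.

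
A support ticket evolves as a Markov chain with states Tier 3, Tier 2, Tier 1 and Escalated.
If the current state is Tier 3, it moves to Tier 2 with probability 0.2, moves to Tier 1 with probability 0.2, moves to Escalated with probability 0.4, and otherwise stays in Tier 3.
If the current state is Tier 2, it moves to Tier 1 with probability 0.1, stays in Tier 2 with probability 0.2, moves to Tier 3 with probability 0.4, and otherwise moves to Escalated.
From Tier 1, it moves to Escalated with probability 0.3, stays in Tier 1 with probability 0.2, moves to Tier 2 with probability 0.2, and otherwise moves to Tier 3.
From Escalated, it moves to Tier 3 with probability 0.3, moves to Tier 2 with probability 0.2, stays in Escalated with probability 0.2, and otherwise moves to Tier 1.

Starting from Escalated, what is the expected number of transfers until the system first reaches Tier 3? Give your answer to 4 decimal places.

3.1250

Let t(s) be the expected number of transfers to first reach Tier 3 from state s, with t(Tier 3) = 0. Conditioning on the first transfer:
t(Tier 2) = 1 + 0.2·t(Tier 2) + 0.1·t(Tier 1) + 0.3·t(Escalated)
t(Tier 1) = 1 + 0.2·t(Tier 2) + 0.2·t(Tier 1) + 0.3·t(Escalated)
t(Escalated) = 1 + 0.2·t(Tier 2) + 0.3·t(Tier 1) + 0.2·t(Escalated)
Solving: t(Tier 2) = 2.8125, t(Tier 1) = 3.1250, t(Escalated) = 3.1250.
Expected transfers from Escalated to Tier 3: 3.1250.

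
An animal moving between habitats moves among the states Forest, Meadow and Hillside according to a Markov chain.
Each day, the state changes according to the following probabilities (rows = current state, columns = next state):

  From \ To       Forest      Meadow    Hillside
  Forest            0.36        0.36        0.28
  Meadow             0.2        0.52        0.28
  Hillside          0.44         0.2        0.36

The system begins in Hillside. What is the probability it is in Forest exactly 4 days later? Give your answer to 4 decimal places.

0.3261

Propagate the distribution vector 4 days from Hillside.
After 0 days: (0.0000, 0.0000, 1.0000)
After 1 day: (0.4400, 0.2000, 0.3600)
After 2 days: (0.3568, 0.3344, 0.3088)
After 3 days: (0.3312, 0.3641, 0.3047)
After 4 days: (0.3261, 0.3695, 0.3044)
P(in Forest after 4 days) = 0.3261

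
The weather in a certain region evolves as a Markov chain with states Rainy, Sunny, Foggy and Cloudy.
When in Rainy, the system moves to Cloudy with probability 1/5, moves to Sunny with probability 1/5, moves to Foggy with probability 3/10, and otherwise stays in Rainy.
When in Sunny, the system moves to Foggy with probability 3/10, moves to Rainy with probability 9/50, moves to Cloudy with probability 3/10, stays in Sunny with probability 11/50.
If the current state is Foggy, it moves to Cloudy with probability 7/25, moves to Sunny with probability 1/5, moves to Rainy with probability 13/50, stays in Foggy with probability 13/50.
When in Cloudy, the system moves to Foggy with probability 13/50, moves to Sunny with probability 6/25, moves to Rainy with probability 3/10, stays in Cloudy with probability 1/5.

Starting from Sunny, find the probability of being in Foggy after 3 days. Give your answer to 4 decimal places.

Propagate the distribution vector 3 days from Sunny.
After 0 days: (0.0000, 1.0000, 0.0000, 0.0000)
After 1 day: (0.1800, 0.2200, 0.3000, 0.3000)
After 2 days: (0.2616, 0.2164, 0.2760, 0.2460)
After 3 days: (0.2630, 0.2142, 0.2791, 0.2437)
P(in Foggy after 3 days) = 0.2791

0.2791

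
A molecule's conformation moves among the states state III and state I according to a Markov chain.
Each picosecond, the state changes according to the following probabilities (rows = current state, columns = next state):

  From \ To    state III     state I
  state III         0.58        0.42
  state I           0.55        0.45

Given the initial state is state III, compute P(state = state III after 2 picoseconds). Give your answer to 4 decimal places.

Sum over the intermediate state after 1 picosecond:
P = P(state III→state III)·P(state III→state III) + P(state III→state I)·P(state I→state III)
  = 0.58×0.58 + 0.42×0.55
  = 0.3364 + 0.2310 = 0.5674

0.5674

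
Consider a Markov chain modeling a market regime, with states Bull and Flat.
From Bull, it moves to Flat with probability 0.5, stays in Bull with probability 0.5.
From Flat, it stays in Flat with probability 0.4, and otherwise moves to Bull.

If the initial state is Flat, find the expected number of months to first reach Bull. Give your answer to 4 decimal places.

Let t(s) be the expected number of months to first reach Bull from state s, with t(Bull) = 0. Conditioning on the first month:
t(Flat) = 1 + 0.4·t(Flat)
Solving: t(Flat) = 1.6667.
Expected months from Flat to Bull: 1.6667.

1.6667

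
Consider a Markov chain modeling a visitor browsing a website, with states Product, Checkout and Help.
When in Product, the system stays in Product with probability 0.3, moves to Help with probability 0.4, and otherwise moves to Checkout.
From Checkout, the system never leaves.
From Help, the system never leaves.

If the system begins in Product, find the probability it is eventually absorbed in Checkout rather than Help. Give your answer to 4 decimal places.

0.4286

Let h(s) be the probability of absorption at Checkout starting from transient state s. Then h(Checkout) = 1 and h(Help) = 0. By first-step analysis:
h(Product) = 0.3·h(Product) + 0.3·1 + 0.4·0
Solving: h(Product) = 0.4286.
Starting from Product, the probability is 0.4286.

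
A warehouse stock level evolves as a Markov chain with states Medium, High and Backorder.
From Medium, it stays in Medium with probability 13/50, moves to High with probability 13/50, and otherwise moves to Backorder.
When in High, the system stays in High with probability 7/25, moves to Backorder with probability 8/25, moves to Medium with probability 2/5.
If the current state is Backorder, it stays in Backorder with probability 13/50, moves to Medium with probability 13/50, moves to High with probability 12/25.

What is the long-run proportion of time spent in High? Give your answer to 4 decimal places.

Let the stationary distribution be π with π = πP and π_1 + π_2 + π_3 = 1.
π_1 = 0.26·π_1 + 0.4·π_2 + 0.26·π_3
π_2 = 0.26·π_1 + 0.28·π_2 + 0.48·π_3
Solving with the normalization constraint gives π = (0.3081, 0.3435, 0.3484).
So the stationary probability of High is 0.3435.

0.3435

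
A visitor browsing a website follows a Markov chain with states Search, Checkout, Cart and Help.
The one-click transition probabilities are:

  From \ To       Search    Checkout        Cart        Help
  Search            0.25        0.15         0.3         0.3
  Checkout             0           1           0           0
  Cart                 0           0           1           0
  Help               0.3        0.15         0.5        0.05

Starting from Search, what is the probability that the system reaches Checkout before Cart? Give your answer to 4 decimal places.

Let h(s) be the probability of absorption at Checkout starting from transient state s. Then h(Checkout) = 1 and h(Cart) = 0. By first-step analysis:
h(Search) = 0.25·h(Search) + 0.15·1 + 0.3·0 + 0.3·h(Help)
h(Help) = 0.3·h(Search) + 0.15·1 + 0.5·0 + 0.05·h(Help)
Solving: h(Search) = 0.3012, h(Help) = 0.2530.
Starting from Search, the probability is 0.3012.

0.3012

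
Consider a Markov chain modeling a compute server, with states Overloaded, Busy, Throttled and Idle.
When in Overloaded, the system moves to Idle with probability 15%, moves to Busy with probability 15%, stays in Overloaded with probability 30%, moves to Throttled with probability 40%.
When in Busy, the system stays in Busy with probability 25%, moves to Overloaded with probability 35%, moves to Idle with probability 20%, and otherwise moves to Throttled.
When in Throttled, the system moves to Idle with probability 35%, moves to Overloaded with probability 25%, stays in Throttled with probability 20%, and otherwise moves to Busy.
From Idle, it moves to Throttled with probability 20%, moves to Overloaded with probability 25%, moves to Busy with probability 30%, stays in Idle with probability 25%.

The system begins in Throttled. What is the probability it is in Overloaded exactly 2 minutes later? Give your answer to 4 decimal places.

Propagate the distribution vector 2 minutes from Throttled.
After 0 minutes: (0.0000, 0.0000, 1.0000, 0.0000)
After 1 minute: (0.2500, 0.2000, 0.2000, 0.3500)
After 2 minutes: (0.2825, 0.2325, 0.2500, 0.2350)
P(in Overloaded after 2 minutes) = 0.2825

0.2825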